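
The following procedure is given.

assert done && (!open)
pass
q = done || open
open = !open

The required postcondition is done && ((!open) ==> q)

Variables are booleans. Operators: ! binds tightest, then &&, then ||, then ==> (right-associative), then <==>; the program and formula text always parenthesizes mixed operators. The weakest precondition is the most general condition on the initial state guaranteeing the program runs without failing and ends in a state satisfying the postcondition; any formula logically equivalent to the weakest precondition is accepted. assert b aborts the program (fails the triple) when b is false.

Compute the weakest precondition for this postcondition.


Working backward. After the program, done && ((!open) ==> q) must hold.
Before open := !open: done && (open ==> q)
Before q := done || open: done && (open ==> (done || open))
Before skip: done && (open ==> (done || open))
Before assert done && (!open): done && (!open) && (open ==> (done || open))
Answer: WP = done && (!open) && (open ==> (done || open))


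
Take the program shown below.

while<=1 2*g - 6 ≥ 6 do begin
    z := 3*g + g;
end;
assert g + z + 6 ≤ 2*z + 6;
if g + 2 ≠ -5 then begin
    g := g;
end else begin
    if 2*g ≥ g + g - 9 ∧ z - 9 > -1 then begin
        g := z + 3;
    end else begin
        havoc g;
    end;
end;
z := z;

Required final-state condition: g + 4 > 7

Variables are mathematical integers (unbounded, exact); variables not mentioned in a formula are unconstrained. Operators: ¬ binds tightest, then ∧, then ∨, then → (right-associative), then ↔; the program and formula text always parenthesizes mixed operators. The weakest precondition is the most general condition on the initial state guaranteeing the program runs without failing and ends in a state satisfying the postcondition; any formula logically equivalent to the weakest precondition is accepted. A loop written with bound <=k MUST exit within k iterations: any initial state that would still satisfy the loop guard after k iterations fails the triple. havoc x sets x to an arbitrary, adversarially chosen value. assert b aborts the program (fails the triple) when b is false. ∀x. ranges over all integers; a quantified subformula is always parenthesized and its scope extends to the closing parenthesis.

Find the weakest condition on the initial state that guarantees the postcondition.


Working backward. After the program, the postcondition g + 4 > 7 must hold; in canonical form it is g > 3.
Before z := z: g > 3
Then branch requires g > 3; else branch requires (z > 8 → z > 0) ∧ ((¬(z > 8)) → (∀g_1. g_1 > 3)).
Before the if: (g ≠ -7 → g > 3) ∧ ((¬(g ≠ -7)) → ((z > 8 → z > 0) ∧ ((¬(z > 8)) → (∀g_1. g_1 > 3))))
Before assert g + z + 6 ≤ 2*z + 6: g ≤ z ∧ (g ≠ -7 → g > 3) ∧ ((¬(g ≠ -7)) → ((z > 8 → z > 0) ∧ ((¬(z > 8)) → (∀g_1. g_1 > 3))))
Before the loop (bound <=1), unroll the exhaustion recursion (WP_0 = exit-now case; WP_j = one more guarded iteration, up to j = 1):
  WP_0: (¬(2*g ≥ 12)) ∧ g ≤ z ∧ (g ≠ -7 → g > 3) ∧ ((¬(g ≠ -7)) → ((z > 8 → z > 0) ∧ ((¬(z > 8)) → (∀g_1. g_1 > 3))))
  WP_1: (2*g ≥ 12 → ((¬(2*g ≥ 12)) ∧ 3*g ≥ 0 ∧ (g ≠ -7 → g > 3) ∧ ((¬(g ≠ -7)) → ((4*g > 8 → 4*g > 0) ∧ ((¬(4*g > 8)) → (∀g_1. g_1 > 3)))))) ∧ ((¬(2*g ≥ 12)) → (g ≤ z ∧ (g ≠ -7 → g > 3) ∧ ((¬(g ≠ -7)) → ((z > 8 → z > 0) ∧ ((¬(z > 8)) → (∀g_1. g_1 > 3))))))
So before the loop: (2*g ≥ 12 → ((¬(2*g ≥ 12)) ∧ 3*g ≥ 0 ∧ (g ≠ -7 → g > 3) ∧ ((¬(g ≠ -7)) → ((4*g > 8 → 4*g > 0) ∧ ((¬(4*g > 8)) → (∀g_1. g_1 > 3)))))) ∧ ((¬(2*g ≥ 12)) → (g ≤ z ∧ (g ≠ -7 → g > 3) ∧ ((¬(g ≠ -7)) → ((z > 8 → z > 0) ∧ ((¬(z > 8)) → (∀g_1. g_1 > 3))))))
Answer: WP = (2*g ≥ 12 → ((¬(2*g ≥ 12)) ∧ 3*g ≥ 0 ∧ (g ≠ -7 → g > 3) ∧ ((¬(g ≠ -7)) → ((4*g > 8 → 4*g > 0) ∧ ((¬(4*g > 8)) → (∀g_1. g_1 > 3)))))) ∧ ((¬(2*g ≥ 12)) → (g ≤ z ∧ (g ≠ -7 → g > 3) ∧ ((¬(g ≠ -7)) → ((z > 8 → z > 0) ∧ ((¬(z > 8)) → (∀g_1. g_1 > 3))))))


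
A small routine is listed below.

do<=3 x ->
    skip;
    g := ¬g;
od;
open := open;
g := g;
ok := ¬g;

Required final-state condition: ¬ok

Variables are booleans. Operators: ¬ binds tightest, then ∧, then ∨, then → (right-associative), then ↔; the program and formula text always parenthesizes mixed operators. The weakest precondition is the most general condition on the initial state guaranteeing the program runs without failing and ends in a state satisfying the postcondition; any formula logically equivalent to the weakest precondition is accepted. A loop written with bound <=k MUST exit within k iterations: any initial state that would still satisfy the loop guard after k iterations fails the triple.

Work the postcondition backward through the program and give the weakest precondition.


Working backward. After the program, ¬ok must hold.
Before ok := ¬g: g
Before g := g: g
Before open := open: g
Before the loop (bound <=3), unroll the exhaustion recursion (WP_0 = exit-now case; WP_j = one more guarded iteration, up to j = 3):
  WP_0: (¬x) ∧ g
  WP_1: (x → ((¬x) ∧ (¬g))) ∧ ((¬x) → g)
  WP_2: (x → ((x → ((¬x) ∧ g)) ∧ ((¬x) → (¬g)))) ∧ ((¬x) → g)
  WP_3: (x → ((x → ((x → ((¬x) ∧ (¬g))) ∧ ((¬x) → g))) ∧ ((¬x) → (¬g)))) ∧ ((¬x) → g)
So before the loop: (x → ((x → ((x → ((¬x) ∧ (¬g))) ∧ ((¬x) → g))) ∧ ((¬x) → (¬g)))) ∧ ((¬x) → g)
Answer: WP = (x → ((x → ((x → ((¬x) ∧ (¬g))) ∧ ((¬x) → g))) ∧ ((¬x) → (¬g)))) ∧ ((¬x) → g)


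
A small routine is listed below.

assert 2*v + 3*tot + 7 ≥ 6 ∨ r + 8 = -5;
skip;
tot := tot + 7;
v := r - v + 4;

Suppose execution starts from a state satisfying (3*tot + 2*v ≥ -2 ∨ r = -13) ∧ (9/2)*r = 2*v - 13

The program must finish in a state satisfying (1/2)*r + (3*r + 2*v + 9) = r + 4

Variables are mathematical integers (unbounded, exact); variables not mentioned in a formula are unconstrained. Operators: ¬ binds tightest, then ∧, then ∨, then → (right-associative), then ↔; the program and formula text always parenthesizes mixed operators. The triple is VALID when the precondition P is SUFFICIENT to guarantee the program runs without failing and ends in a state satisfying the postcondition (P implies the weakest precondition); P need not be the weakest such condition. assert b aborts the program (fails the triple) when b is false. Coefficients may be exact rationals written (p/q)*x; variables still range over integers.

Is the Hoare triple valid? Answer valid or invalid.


Working backward. After the program, the postcondition (1/2)*r + (3*r + 2*v + 9) = r + 4 must hold; in canonical form it is (5/2)*r + 2*v = -5.
Before v := r - v + 4: (9/2)*r = 2*v - 13
Before tot := tot + 7: (9/2)*r = 2*v - 13
Before skip: (9/2)*r = 2*v - 13
Before assert 2*v + 3*tot + 7 ≥ 6 ∨ r + 8 = -5: (3*tot + 2*v ≥ -1 ∨ r = -13) ∧ (9/2)*r = 2*v - 13
The weakest precondition is (3*tot + 2*v ≥ -1 ∨ r = -13) ∧ (9/2)*r = 2*v - 13.
Check whether (3*tot + 2*v ≥ -2 ∨ r = -13) ∧ (9/2)*r = 2*v - 13 implies it.
Countermodel: at the initial state r = -14, tot = 16, v = -25, the precondition holds but the weakest precondition fails.
Answer: invalid


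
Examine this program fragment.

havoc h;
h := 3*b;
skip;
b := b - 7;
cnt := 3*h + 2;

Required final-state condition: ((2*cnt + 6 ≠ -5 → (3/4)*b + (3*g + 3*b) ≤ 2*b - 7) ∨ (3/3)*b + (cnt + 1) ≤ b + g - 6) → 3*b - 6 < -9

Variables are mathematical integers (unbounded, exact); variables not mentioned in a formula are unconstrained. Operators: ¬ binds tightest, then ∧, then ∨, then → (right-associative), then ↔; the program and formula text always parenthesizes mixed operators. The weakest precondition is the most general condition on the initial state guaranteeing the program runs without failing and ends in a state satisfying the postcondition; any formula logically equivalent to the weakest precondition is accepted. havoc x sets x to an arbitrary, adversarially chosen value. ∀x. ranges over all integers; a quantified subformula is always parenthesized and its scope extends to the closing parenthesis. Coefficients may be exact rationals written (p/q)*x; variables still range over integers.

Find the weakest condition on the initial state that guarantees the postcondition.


Working backward. After the program, the postcondition ((2*cnt + 6 ≠ -5 → (3/4)*b + (3*g + 3*b) ≤ 2*b - 7) ∨ (3/3)*b + (cnt + 1) ≤ b + g - 6) → 3*b - 6 < -9 must hold; in canonical form it is ((2*cnt ≠ -11 → (7/4)*b + 3*g ≤ -7) ∨ cnt ≤ g - 7) → 3*b < -3.
Before cnt := 3*h + 2: ((6*h ≠ -15 → (7/4)*b + 3*g ≤ -7) ∨ 3*h ≤ g - 9) → 3*b < -3
Before b := b - 7: ((6*h ≠ -15 → (7/4)*b + 3*g ≤ 21/4) ∨ 3*h ≤ g - 9) → 3*b < 18
Before skip: ((6*h ≠ -15 → (7/4)*b + 3*g ≤ 21/4) ∨ 3*h ≤ g - 9) → 3*b < 18
Before h := 3*b: ((18*b ≠ -15 → (7/4)*b + 3*g ≤ 21/4) ∨ 9*b ≤ g - 9) → 3*b < 18
Before havoc h: ((18*b ≠ -15 → (7/4)*b + 3*g ≤ 21/4) ∨ 9*b ≤ g - 9) → 3*b < 18
Answer: WP = ((18*b ≠ -15 → (7/4)*b + 3*g ≤ 21/4) ∨ 9*b ≤ g - 9) → 3*b < 18


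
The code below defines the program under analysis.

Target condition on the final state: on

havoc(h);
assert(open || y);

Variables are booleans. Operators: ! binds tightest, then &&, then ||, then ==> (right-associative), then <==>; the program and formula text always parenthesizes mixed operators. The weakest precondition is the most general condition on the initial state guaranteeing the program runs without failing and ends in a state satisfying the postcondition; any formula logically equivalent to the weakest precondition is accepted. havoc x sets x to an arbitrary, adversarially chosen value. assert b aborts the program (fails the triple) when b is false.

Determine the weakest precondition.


Working backward. After the program, on must hold.
Before assert open || y: (open || y) && on
Before havoc h: (open || y) && on
Answer: WP = (open || y) && on


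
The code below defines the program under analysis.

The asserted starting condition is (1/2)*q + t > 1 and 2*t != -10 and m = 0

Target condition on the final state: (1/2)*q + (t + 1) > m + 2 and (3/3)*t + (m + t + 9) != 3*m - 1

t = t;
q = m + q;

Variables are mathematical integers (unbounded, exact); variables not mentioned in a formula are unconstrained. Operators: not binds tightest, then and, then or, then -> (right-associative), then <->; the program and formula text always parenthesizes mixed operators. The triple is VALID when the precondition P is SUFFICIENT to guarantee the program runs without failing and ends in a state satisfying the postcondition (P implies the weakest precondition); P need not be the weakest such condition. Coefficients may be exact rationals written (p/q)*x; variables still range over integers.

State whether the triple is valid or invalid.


Working backward. After the program, the postcondition (1/2)*q + (t + 1) > m + 2 and (3/3)*t + (m + t + 9) != 3*m - 1 must hold; in canonical form it is (1/2)*q + t > m + 1 and 2*t != 2*m - 10.
Before q := m + q: (1/2)*q + t > (1/2)*m + 1 and 2*t != 2*m - 10
Before t := t: (1/2)*q + t > (1/2)*m + 1 and 2*t != 2*m - 10
The weakest precondition is (1/2)*q + t > (1/2)*m + 1 and 2*t != 2*m - 10.
Check whether (1/2)*q + t > 1 and 2*t != -10 and m = 0 implies it.
Every state satisfying the precondition satisfies the weakest precondition: the implication holds.
Answer: valid


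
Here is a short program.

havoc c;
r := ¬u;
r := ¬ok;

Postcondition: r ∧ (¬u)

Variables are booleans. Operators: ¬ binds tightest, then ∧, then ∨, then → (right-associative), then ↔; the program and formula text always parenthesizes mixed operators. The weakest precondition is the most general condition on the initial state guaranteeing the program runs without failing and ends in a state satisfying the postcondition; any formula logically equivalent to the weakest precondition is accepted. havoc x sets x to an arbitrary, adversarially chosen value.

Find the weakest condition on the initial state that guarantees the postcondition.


Working backward. After the program, r ∧ (¬u) must hold.
Before r := ¬ok: (¬ok) ∧ (¬u)
Before r := ¬u: (¬ok) ∧ (¬u)
Before havoc c: (¬ok) ∧ (¬u)
Answer: WP = (¬ok) ∧ (¬u)


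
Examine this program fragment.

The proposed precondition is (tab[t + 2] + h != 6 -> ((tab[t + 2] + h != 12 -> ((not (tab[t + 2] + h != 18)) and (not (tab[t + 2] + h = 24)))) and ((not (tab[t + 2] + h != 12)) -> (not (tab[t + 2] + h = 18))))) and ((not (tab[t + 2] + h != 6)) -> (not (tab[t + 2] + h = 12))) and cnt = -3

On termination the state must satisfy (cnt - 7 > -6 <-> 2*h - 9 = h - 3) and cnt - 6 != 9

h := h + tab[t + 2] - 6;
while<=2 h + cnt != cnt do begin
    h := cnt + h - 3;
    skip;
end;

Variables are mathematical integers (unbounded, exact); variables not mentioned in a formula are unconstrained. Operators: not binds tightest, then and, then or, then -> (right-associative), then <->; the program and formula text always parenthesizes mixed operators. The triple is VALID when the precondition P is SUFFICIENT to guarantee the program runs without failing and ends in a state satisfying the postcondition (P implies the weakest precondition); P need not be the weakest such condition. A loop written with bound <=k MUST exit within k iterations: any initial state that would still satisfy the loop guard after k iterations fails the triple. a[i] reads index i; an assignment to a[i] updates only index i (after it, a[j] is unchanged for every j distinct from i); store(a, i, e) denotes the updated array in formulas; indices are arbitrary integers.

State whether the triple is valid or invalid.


Working backward. After the program, the postcondition (cnt - 7 > -6 <-> 2*h - 9 = h - 3) and cnt - 6 != 9 must hold; in canonical form it is (cnt > 1 <-> h = 6) and cnt != 15.
Before the loop (bound <=2), unroll the exhaustion recursion (WP_0 = exit-now case; WP_j = one more guarded iteration, up to j = 2):
  WP_0: (not (h != 0)) and (cnt > 1 <-> h = 6) and cnt != 15
  WP_1: (h != 0 -> ((not (cnt + h != 3)) and (cnt > 1 <-> cnt + h = 9) and cnt != 15)) and ((not (h != 0)) -> ((cnt > 1 <-> h = 6) and cnt != 15))
  WP_2: (h != 0 -> ((cnt + h != 3 -> ((not (2*cnt + h != 6)) and (cnt > 1 <-> 2*cnt + h = 12) and cnt != 15)) and ((not (cnt + h != 3)) -> ((cnt > 1 <-> cnt + h = 9) and cnt != 15)))) and ((not (h != 0)) -> ((cnt > 1 <-> h = 6) and cnt != 15))
So before the loop: (h != 0 -> ((cnt + h != 3 -> ((not (2*cnt + h != 6)) and (cnt > 1 <-> 2*cnt + h = 12) and cnt != 15)) and ((not (cnt + h != 3)) -> ((cnt > 1 <-> cnt + h = 9) and cnt != 15)))) and ((not (h != 0)) -> ((cnt > 1 <-> h = 6) and cnt != 15))
Before h := h + tab[t + 2] - 6: (tab[t + 2] + h != 6 -> ((tab[t + 2] + cnt + h != 9 -> ((not (tab[t + 2] + 2*cnt + h != 12)) and (cnt > 1 <-> tab[t + 2] + 2*cnt + h = 18) and cnt != 15)) and ((not (tab[t + 2] + cnt + h != 9)) -> ((cnt > 1 <-> tab[t + 2] + cnt + h = 15) and cnt != 15)))) and ((not (tab[t + 2] + h != 6)) -> ((cnt > 1 <-> tab[t + 2] + h = 12) and cnt != 15))
The weakest precondition is (tab[t + 2] + h != 6 -> ((tab[t + 2] + cnt + h != 9 -> ((not (tab[t + 2] + 2*cnt + h != 12)) and (cnt > 1 <-> tab[t + 2] + 2*cnt + h = 18) and cnt != 15)) and ((not (tab[t + 2] + cnt + h != 9)) -> ((cnt > 1 <-> tab[t + 2] + cnt + h = 15) and cnt != 15)))) and ((not (tab[t + 2] + h != 6)) -> ((cnt > 1 <-> tab[t + 2] + h = 12) and cnt != 15)).
Check whether (tab[t + 2] + h != 6 -> ((tab[t + 2] + h != 12 -> ((not (tab[t + 2] + h != 18)) and (not (tab[t + 2] + h = 24)))) and ((not (tab[t + 2] + h != 12)) -> (not (tab[t + 2] + h = 18))))) and ((not (tab[t + 2] + h != 6)) -> (not (tab[t + 2] + h = 12))) and cnt = -3 implies it.
Every state satisfying the precondition satisfies the weakest precondition: the implication holds.
Answer: valid


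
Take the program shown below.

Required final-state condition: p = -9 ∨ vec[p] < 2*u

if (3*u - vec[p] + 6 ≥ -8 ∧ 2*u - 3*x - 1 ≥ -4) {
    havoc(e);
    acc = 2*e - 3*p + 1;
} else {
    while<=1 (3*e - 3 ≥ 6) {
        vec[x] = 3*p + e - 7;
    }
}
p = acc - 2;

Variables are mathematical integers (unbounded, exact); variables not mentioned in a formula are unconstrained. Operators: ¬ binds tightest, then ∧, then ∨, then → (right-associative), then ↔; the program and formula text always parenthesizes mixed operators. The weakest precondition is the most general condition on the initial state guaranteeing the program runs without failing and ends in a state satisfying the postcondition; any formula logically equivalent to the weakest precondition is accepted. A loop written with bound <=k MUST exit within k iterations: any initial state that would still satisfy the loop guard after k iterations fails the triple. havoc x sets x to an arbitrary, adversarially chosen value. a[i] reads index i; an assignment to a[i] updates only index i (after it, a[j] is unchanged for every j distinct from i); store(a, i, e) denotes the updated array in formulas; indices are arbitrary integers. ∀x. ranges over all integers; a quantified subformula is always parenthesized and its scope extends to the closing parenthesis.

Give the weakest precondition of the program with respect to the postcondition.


Working backward. After the program, p = -9 ∨ vec[p] < 2*u must hold.
Before p := acc - 2: acc = -7 ∨ vec[acc - 2] < 2*u
Then branch requires ∀e_1. (2*e_1 = 3*p - 8 ∨ vec[2*e_1 - 3*p - 1] < 2*u); else branch requires (3*e ≥ 9 → ((¬(3*e ≥ 9)) ∧ (acc = -7 ∨ store(vec, x, e + 3*p - 7)[acc - 2] < 2*u))) ∧ ((¬(3*e ≥ 9)) → (acc = -7 ∨ vec[acc - 2] < 2*u)).
Before the if: ((3*u ≥ vec[p] - 14 ∧ 2*u ≥ 3*x - 3) → (∀e_1. (2*e_1 = 3*p - 8 ∨ vec[2*e_1 - 3*p - 1] < 2*u))) ∧ ((¬(3*u ≥ vec[p] - 14 ∧ 2*u ≥ 3*x - 3)) → ((3*e ≥ 9 → ((¬(3*e ≥ 9)) ∧ (acc = -7 ∨ store(vec, x, e + 3*p - 7)[acc - 2] < 2*u))) ∧ ((¬(3*e ≥ 9)) → (acc = -7 ∨ vec[acc - 2] < 2*u))))
Answer: WP = ((3*u ≥ vec[p] - 14 ∧ 2*u ≥ 3*x - 3) → (∀e_1. (2*e_1 = 3*p - 8 ∨ vec[2*e_1 - 3*p - 1] < 2*u))) ∧ ((¬(3*u ≥ vec[p] - 14 ∧ 2*u ≥ 3*x - 3)) → ((3*e ≥ 9 → ((¬(3*e ≥ 9)) ∧ (acc = -7 ∨ store(vec, x, e + 3*p - 7)[acc - 2] < 2*u))) ∧ ((¬(3*e ≥ 9)) → (acc = -7 ∨ vec[acc - 2] < 2*u))))


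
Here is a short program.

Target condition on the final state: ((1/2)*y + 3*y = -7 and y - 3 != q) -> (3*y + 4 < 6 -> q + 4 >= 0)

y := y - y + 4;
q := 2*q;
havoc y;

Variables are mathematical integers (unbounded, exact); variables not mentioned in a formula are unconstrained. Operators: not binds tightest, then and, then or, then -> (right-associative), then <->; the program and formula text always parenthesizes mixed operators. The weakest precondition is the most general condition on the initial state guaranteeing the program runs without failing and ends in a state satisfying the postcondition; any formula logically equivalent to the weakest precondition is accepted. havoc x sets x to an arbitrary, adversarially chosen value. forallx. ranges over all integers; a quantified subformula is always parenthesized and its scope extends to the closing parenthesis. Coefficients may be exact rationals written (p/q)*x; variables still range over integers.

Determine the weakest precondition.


Working backward. After the program, the postcondition ((1/2)*y + 3*y = -7 and y - 3 != q) -> (3*y + 4 < 6 -> q + 4 >= 0) must hold; in canonical form it is ((7/2)*y = -7 and y != q + 3) -> (3*y < 2 -> q >= -4).
Before havoc y: forall y_1. (((7/2)*y_1 = -7 and y_1 != q + 3) -> (3*y_1 < 2 -> q >= -4))
Before q := 2*q: forall y_1. (((7/2)*y_1 = -7 and y_1 != 2*q + 3) -> (3*y_1 < 2 -> 2*q >= -4))
Before y := y - y + 4: forall y_1. (((7/2)*y_1 = -7 and y_1 != 2*q + 3) -> (3*y_1 < 2 -> 2*q >= -4))
Answer: WP = forall y_1. (((7/2)*y_1 = -7 and y_1 != 2*q + 3) -> (3*y_1 < 2 -> 2*q >= -4))


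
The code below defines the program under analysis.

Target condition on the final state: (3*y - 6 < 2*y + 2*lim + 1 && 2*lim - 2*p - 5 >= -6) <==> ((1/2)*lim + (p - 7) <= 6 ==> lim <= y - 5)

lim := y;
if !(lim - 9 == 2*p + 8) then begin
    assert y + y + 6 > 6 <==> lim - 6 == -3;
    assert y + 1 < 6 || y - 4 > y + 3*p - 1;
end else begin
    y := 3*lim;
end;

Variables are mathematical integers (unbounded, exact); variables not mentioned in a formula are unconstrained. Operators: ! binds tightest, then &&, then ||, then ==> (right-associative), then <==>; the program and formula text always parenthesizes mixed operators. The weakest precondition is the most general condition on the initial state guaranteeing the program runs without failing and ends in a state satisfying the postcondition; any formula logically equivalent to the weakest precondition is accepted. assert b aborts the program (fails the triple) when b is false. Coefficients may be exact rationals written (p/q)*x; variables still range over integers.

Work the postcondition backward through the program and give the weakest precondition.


Working backward. After the program, the postcondition (3*y - 6 < 2*y + 2*lim + 1 && 2*lim - 2*p - 5 >= -6) <==> ((1/2)*lim + (p - 7) <= 6 ==> lim <= y - 5) must hold; in canonical form it is (y < 2*lim + 7 && 2*lim >= 2*p - 1) <==> ((1/2)*lim + p <= 13 ==> lim <= y - 5).
Then branch requires (2*y > 0 <==> lim == 3) && (y < 5 || 3*p < -3) && ((y < 2*lim + 7 && 2*lim >= 2*p - 1) <==> ((1/2)*lim + p <= 13 ==> lim <= y - 5)); else branch requires (lim < 7 && 2*lim >= 2*p - 1) <==> ((1/2)*lim + p <= 13 ==> 2*lim >= 5).
Before the if: ((!(lim == 2*p + 17)) ==> ((2*y > 0 <==> lim == 3) && (y < 5 || 3*p < -3) && ((y < 2*lim + 7 && 2*lim >= 2*p - 1) <==> ((1/2)*lim + p <= 13 ==> lim <= y - 5)))) && (lim == 2*p + 17 ==> ((lim < 7 && 2*lim >= 2*p - 1) <==> ((1/2)*lim + p <= 13 ==> 2*lim >= 5)))
Before lim := y: ((!(y == 2*p + 17)) ==> ((2*y > 0 <==> y == 3) && (y < 5 || 3*p < -3) && ((y > -7 && 2*y >= 2*p - 1) <==> (!(p + (1/2)*y <= 13))))) && (y == 2*p + 17 ==> ((y < 7 && 2*y >= 2*p - 1) <==> (p + (1/2)*y <= 13 ==> 2*y >= 5)))
Answer: WP = ((!(y == 2*p + 17)) ==> ((2*y > 0 <==> y == 3) && (y < 5 || 3*p < -3) && ((y > -7 && 2*y >= 2*p - 1) <==> (!(p + (1/2)*y <= 13))))) && (y == 2*p + 17 ==> ((y < 7 && 2*y >= 2*p - 1) <==> (p + (1/2)*y <= 13 ==> 2*y >= 5)))


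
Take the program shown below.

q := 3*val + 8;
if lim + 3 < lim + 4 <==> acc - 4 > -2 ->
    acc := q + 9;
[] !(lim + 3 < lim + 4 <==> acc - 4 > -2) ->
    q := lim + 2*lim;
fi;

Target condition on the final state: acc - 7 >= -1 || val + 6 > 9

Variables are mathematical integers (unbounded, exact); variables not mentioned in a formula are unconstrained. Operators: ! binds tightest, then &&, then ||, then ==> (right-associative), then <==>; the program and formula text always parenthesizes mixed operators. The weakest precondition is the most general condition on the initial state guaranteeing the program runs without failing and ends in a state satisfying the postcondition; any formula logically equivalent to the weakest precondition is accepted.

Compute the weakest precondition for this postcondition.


Working backward. After the program, the postcondition acc - 7 >= -1 || val + 6 > 9 must hold; in canonical form it is acc >= 6 || val > 3.
Then branch requires q >= -3 || val > 3; else branch requires acc >= 6 || val > 3.
Before the if: (acc > 2 ==> (q >= -3 || val > 3)) && ((!(acc > 2)) ==> (acc >= 6 || val > 3))
Before q := 3*val + 8: (acc > 2 ==> (3*val >= -11 || val > 3)) && ((!(acc > 2)) ==> (acc >= 6 || val > 3))
Answer: WP = (acc > 2 ==> (3*val >= -11 || val > 3)) && ((!(acc > 2)) ==> (acc >= 6 || val > 3))


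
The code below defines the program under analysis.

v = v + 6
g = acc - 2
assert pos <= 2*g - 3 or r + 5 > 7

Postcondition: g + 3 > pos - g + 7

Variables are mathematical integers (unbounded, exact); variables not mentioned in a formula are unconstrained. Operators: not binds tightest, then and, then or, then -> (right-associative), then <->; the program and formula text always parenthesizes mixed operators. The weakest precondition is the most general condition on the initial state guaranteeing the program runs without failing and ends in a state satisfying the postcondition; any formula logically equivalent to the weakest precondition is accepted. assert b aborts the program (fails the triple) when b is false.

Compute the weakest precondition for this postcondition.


Working backward. After the program, the postcondition g + 3 > pos - g + 7 must hold; in canonical form it is 2*g > pos + 4.
Before assert pos <= 2*g - 3 or r + 5 > 7: (pos <= 2*g - 3 or r > 2) and 2*g > pos + 4
Before g := acc - 2: (pos <= 2*acc - 7 or r > 2) and 2*acc > pos + 8
Before v := v + 6: (pos <= 2*acc - 7 or r > 2) and 2*acc > pos + 8
Answer: WP = (pos <= 2*acc - 7 or r > 2) and 2*acc > pos + 8


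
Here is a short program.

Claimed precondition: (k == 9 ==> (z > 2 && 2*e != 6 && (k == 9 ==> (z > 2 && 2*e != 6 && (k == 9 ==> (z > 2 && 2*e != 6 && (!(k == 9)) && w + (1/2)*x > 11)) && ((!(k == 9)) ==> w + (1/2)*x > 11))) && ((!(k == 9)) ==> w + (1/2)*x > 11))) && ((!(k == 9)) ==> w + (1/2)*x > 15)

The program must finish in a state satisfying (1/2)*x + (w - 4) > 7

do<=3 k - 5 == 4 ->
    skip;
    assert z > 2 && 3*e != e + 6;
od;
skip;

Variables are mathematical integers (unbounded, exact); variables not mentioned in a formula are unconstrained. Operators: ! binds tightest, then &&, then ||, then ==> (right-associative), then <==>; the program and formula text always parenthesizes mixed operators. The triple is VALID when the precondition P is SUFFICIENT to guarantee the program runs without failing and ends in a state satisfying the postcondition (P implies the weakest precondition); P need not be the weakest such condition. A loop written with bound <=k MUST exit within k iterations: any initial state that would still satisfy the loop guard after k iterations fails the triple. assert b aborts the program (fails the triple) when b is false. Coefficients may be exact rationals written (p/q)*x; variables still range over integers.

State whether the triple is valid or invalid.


Working backward. After the program, the postcondition (1/2)*x + (w - 4) > 7 must hold; in canonical form it is w + (1/2)*x > 11.
Before skip: w + (1/2)*x > 11
Before the loop (bound <=3), unroll the exhaustion recursion (WP_0 = exit-now case; WP_j = one more guarded iteration, up to j = 3):
  WP_0: (!(k == 9)) && w + (1/2)*x > 11
  WP_1: (k == 9 ==> (z > 2 && 2*e != 6 && (!(k == 9)) && w + (1/2)*x > 11)) && ((!(k == 9)) ==> w + (1/2)*x > 11)
  WP_2: (k == 9 ==> (z > 2 && 2*e != 6 && (k == 9 ==> (z > 2 && 2*e != 6 && (!(k == 9)) && w + (1/2)*x > 11)) && ((!(k == 9)) ==> w + (1/2)*x > 11))) && ((!(k == 9)) ==> w + (1/2)*x > 11)
  WP_3: (k == 9 ==> (z > 2 && 2*e != 6 && (k == 9 ==> (z > 2 && 2*e != 6 && (k == 9 ==> (z > 2 && 2*e != 6 && (!(k == 9)) && w + (1/2)*x > 11)) && ((!(k == 9)) ==> w + (1/2)*x > 11))) && ((!(k == 9)) ==> w + (1/2)*x > 11))) && ((!(k == 9)) ==> w + (1/2)*x > 11)
So before the loop: (k == 9 ==> (z > 2 && 2*e != 6 && (k == 9 ==> (z > 2 && 2*e != 6 && (k == 9 ==> (z > 2 && 2*e != 6 && (!(k == 9)) && w + (1/2)*x > 11)) && ((!(k == 9)) ==> w + (1/2)*x > 11))) && ((!(k == 9)) ==> w + (1/2)*x > 11))) && ((!(k == 9)) ==> w + (1/2)*x > 11)
The weakest precondition is (k == 9 ==> (z > 2 && 2*e != 6 && (k == 9 ==> (z > 2 && 2*e != 6 && (k == 9 ==> (z > 2 && 2*e != 6 && (!(k == 9)) && w + (1/2)*x > 11)) && ((!(k == 9)) ==> w + (1/2)*x > 11))) && ((!(k == 9)) ==> w + (1/2)*x > 11))) && ((!(k == 9)) ==> w + (1/2)*x > 11).
Check whether (k == 9 ==> (z > 2 && 2*e != 6 && (k == 9 ==> (z > 2 && 2*e != 6 && (k == 9 ==> (z > 2 && 2*e != 6 && (!(k == 9)) && w + (1/2)*x > 11)) && ((!(k == 9)) ==> w + (1/2)*x > 11))) && ((!(k == 9)) ==> w + (1/2)*x > 11))) && ((!(k == 9)) ==> w + (1/2)*x > 15) implies it.
Every state satisfying the precondition satisfies the weakest precondition: the implication holds.
Answer: valid


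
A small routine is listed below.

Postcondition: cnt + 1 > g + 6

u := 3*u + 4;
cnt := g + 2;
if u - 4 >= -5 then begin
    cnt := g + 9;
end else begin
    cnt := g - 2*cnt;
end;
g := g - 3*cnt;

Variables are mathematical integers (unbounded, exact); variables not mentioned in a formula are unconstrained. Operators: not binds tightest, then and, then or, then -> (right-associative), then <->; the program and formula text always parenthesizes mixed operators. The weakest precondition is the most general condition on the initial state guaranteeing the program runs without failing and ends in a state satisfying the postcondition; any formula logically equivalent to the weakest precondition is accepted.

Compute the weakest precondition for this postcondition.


Working backward. After the program, the postcondition cnt + 1 > g + 6 must hold; in canonical form it is cnt > g + 5.
Before g := g - 3*cnt: 4*cnt > g + 5
Then branch requires 3*g > -31; else branch requires 3*g > 8*cnt + 5.
Before the if: (u >= -1 -> 3*g > -31) and ((not (u >= -1)) -> 3*g > 8*cnt + 5)
Before cnt := g + 2: (u >= -1 -> 3*g > -31) and ((not (u >= -1)) -> 5*g < -21)
Before u := 3*u + 4: (3*u >= -5 -> 3*g > -31) and ((not (3*u >= -5)) -> 5*g < -21)
Answer: WP = (3*u >= -5 -> 3*g > -31) and ((not (3*u >= -5)) -> 5*g < -21)


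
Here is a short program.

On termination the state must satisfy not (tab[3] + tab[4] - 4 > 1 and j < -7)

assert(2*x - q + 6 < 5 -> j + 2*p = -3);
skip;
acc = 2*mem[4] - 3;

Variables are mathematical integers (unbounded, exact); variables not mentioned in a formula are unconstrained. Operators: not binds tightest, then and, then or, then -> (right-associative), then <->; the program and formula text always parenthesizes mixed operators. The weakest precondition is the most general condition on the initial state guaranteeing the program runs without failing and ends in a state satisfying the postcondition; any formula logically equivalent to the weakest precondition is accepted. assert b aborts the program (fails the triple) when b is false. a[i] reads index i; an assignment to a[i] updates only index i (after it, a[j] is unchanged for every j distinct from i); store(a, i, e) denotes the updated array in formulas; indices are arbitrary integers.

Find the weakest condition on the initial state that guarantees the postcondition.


Working backward. After the program, the postcondition not (tab[3] + tab[4] - 4 > 1 and j < -7) must hold; in canonical form it is not (tab[3] + tab[4] > 5 and j < -7).
Before acc := 2*mem[4] - 3: not (tab[3] + tab[4] > 5 and j < -7)
Before skip: not (tab[3] + tab[4] > 5 and j < -7)
Before assert 2*x - q + 6 < 5 -> j + 2*p = -3: (2*x < q - 1 -> j + 2*p = -3) and (not (tab[3] + tab[4] > 5 and j < -7))
Answer: WP = (2*x < q - 1 -> j + 2*p = -3) and (not (tab[3] + tab[4] > 5 and j < -7))


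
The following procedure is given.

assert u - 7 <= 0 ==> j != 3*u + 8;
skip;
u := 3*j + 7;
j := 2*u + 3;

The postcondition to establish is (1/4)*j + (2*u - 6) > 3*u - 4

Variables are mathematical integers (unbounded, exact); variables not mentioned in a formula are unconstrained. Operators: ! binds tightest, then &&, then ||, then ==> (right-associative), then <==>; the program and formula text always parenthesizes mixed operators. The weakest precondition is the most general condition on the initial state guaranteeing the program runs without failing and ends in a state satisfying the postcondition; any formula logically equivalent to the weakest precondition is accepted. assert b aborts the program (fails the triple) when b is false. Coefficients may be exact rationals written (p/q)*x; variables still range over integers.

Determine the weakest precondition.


Working backward. After the program, the postcondition (1/4)*j + (2*u - 6) > 3*u - 4 must hold; in canonical form it is (1/4)*j > u + 2.
Before j := 2*u + 3: (1/2)*u < -5/4
Before u := 3*j + 7: (3/2)*j < -19/4
Before skip: (3/2)*j < -19/4
Before assert u - 7 <= 0 ==> j != 3*u + 8: (u <= 7 ==> j != 3*u + 8) && (3/2)*j < -19/4
Answer: WP = (u <= 7 ==> j != 3*u + 8) && (3/2)*j < -19/4


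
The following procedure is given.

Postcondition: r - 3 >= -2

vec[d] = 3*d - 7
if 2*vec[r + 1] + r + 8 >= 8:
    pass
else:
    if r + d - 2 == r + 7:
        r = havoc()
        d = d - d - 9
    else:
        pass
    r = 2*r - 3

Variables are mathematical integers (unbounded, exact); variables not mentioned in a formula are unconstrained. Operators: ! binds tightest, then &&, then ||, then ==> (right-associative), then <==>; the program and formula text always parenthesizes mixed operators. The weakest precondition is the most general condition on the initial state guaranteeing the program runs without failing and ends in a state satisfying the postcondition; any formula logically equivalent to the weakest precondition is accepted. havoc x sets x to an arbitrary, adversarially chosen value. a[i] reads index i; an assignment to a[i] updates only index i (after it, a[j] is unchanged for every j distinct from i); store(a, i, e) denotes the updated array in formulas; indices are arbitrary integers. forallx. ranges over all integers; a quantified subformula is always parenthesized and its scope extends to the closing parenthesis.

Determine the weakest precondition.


Working backward. After the program, the postcondition r - 3 >= -2 must hold; in canonical form it is r >= 1.
Then branch requires r >= 1; else branch requires (d == 9 ==> (forall r_1. 2*r_1 >= 4)) && ((!(d == 9)) ==> 2*r >= 4).
Before the if: (2*vec[r + 1] + r >= 0 ==> r >= 1) && ((!(2*vec[r + 1] + r >= 0)) ==> ((d == 9 ==> (forall r_1. 2*r_1 >= 4)) && ((!(d == 9)) ==> 2*r >= 4)))
Before vec[d] := 3*d - 7: (2*store(vec, d, 3*d - 7)[r + 1] + r >= 0 ==> r >= 1) && ((!(2*store(vec, d, 3*d - 7)[r + 1] + r >= 0)) ==> ((d == 9 ==> (forall r_1. 2*r_1 >= 4)) && ((!(d == 9)) ==> 2*r >= 4)))
Answer: WP = (2*store(vec, d, 3*d - 7)[r + 1] + r >= 0 ==> r >= 1) && ((!(2*store(vec, d, 3*d - 7)[r + 1] + r >= 0)) ==> ((d == 9 ==> (forall r_1. 2*r_1 >= 4)) && ((!(d == 9)) ==> 2*r >= 4)))


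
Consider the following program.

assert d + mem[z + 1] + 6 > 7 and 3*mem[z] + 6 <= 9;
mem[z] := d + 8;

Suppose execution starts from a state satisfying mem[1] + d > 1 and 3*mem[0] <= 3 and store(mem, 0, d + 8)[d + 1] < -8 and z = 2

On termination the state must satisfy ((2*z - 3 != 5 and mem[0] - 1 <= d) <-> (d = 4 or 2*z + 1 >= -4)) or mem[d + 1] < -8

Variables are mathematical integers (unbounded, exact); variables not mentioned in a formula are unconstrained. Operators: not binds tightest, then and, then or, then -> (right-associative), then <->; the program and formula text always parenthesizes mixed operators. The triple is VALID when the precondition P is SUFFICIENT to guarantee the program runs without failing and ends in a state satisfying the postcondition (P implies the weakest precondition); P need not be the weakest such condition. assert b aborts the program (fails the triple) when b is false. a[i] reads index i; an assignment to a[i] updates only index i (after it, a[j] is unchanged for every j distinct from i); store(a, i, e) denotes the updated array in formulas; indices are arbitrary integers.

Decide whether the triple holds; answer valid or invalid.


Working backward. After the program, the postcondition ((2*z - 3 != 5 and mem[0] - 1 <= d) <-> (d = 4 or 2*z + 1 >= -4)) or mem[d + 1] < -8 must hold; in canonical form it is ((2*z != 8 and mem[0] <= d + 1) <-> (d = 4 or 2*z >= -5)) or mem[d + 1] < -8.
Before mem[z] := d + 8: ((2*z != 8 and store(mem, z, d + 8)[0] <= d + 1) <-> (d = 4 or 2*z >= -5)) or store(mem, z, d + 8)[d + 1] < -8
Before assert d + mem[z + 1] + 6 > 7 and 3*mem[z] + 6 <= 9: mem[z + 1] + d > 1 and 3*mem[z] <= 3 and (((2*z != 8 and store(mem, z, d + 8)[0] <= d + 1) <-> (d = 4 or 2*z >= -5)) or store(mem, z, d + 8)[d + 1] < -8)
The weakest precondition is mem[z + 1] + d > 1 and 3*mem[z] <= 3 and (((2*z != 8 and store(mem, z, d + 8)[0] <= d + 1) <-> (d = 4 or 2*z >= -5)) or store(mem, z, d + 8)[d + 1] < -8).
Check whether mem[1] + d > 1 and 3*mem[0] <= 3 and store(mem, 0, d + 8)[d + 1] < -8 and z = 2 implies it.
Countermodel: at the initial state d = -2, mem = {[-1] = -9, [0] = -4817, [1] = 4, [2] = 28411, [3] = 5, elsewhere 5}, z = 2, the precondition holds but the weakest precondition fails.
Answer: invalid


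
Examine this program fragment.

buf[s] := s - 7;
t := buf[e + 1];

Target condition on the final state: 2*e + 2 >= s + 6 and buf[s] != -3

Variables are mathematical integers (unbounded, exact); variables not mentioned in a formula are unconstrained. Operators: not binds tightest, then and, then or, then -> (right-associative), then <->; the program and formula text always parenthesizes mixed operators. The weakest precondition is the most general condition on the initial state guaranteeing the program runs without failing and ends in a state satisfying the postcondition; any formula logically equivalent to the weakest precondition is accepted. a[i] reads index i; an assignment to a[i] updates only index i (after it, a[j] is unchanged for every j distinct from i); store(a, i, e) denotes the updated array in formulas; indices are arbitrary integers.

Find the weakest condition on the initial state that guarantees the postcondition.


Working backward. After the program, the postcondition 2*e + 2 >= s + 6 and buf[s] != -3 must hold; in canonical form it is 2*e >= s + 4 and buf[s] != -3.
Before t := buf[e + 1]: 2*e >= s + 4 and buf[s] != -3
Before buf[s] := s - 7: 2*e >= s + 4 and store(buf, s, s - 7)[s] != -3
Answer: WP = 2*e >= s + 4 and store(buf, s, s - 7)[s] != -3


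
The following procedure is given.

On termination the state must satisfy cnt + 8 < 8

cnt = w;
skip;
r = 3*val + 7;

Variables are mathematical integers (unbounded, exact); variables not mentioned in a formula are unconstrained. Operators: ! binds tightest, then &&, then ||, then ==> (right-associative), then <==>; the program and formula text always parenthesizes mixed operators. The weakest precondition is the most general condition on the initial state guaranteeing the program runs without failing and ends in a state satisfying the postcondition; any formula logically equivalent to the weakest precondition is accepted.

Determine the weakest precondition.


Working backward. After the program, the postcondition cnt + 8 < 8 must hold; in canonical form it is cnt < 0.
Before r := 3*val + 7: cnt < 0
Before skip: cnt < 0
Before cnt := w: w < 0
Answer: WP = w < 0


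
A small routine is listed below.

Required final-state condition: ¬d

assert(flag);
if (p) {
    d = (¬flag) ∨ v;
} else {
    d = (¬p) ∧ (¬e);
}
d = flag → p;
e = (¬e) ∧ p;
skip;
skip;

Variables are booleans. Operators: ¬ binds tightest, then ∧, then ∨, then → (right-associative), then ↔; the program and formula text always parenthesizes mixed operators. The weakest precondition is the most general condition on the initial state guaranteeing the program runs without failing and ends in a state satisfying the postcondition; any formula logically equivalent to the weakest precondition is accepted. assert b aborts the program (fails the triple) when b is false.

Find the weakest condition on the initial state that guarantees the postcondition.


Working backward. After the program, ¬d must hold.
Before skip: ¬d
Before skip: ¬d
Before e := (¬e) ∧ p: ¬d
Before d := flag → p: ¬(flag → p)
Then branch requires ¬(flag → p); else branch requires ¬(flag → p).
Before the if: (p → (¬(flag → p))) ∧ ((¬p) → (¬(flag → p)))
Before assert flag: flag ∧ (p → (¬(flag → p))) ∧ ((¬p) → (¬(flag → p)))
Answer: WP = flag ∧ (p → (¬(flag → p))) ∧ ((¬p) → (¬(flag → p)))


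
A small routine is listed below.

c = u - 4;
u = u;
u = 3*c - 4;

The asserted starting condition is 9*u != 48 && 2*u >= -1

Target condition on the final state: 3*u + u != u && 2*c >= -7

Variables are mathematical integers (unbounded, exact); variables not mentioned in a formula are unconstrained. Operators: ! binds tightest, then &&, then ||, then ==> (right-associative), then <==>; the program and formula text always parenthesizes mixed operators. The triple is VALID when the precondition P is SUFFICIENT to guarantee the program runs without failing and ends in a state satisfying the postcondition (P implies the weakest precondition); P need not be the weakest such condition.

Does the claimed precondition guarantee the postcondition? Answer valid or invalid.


Working backward. After the program, the postcondition 3*u + u != u && 2*c >= -7 must hold; in canonical form it is 3*u != 0 && 2*c >= -7.
Before u := 3*c - 4: 9*c != 12 && 2*c >= -7
Before u := u: 9*c != 12 && 2*c >= -7
Before c := u - 4: 9*u != 48 && 2*u >= 1
The weakest precondition is 9*u != 48 && 2*u >= 1.
Check whether 9*u != 48 && 2*u >= -1 implies it.
Countermodel: at the initial state u = 0, the precondition holds but the weakest precondition fails.
Answer: invalid
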